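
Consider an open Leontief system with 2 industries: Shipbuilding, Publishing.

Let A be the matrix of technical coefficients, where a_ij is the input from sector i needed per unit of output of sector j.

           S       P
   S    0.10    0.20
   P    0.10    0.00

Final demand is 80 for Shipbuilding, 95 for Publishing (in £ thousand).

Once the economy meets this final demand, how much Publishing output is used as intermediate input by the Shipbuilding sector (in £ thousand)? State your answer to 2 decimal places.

I − A =
  [   0.90    -0.20]
  [  -0.10     1.00]
det(I−A) = (0.90)(1.00) − (-0.20)(-0.10) = 0.8800
adj(I−A) = [[1.00, 0.20], [0.10, 0.90]]
(I − A)⁻¹ = adj(I−A) / det(I−A) ≈
  [   1.1364     0.2273]
  [   0.1136     1.0227]
First solve x = (I − A)⁻¹ d = adj(I−A)·d / det(I−A); in particular x_S = (1.00·80 + 0.20·95) / 0.8800 = 99.00 / 0.8800 = 112.5000.
Intermediate flow from P to S: z_PS = a_PS · x_S = 0.10 × 99.00 / 0.8800 = 9.90 / 0.8800 = 11.25.

z_PS = 11.25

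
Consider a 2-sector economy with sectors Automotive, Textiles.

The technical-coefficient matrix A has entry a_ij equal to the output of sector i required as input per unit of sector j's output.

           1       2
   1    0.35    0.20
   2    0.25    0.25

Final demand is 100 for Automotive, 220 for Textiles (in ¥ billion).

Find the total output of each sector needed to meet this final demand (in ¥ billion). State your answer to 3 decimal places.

x_1 = 272.000, x_2 = 384.000

I − A =
  [   0.65    -0.20]
  [  -0.25     0.75]
det(I−A) = (0.65)(0.75) − (-0.20)(-0.25) = 0.4375
adj(I−A) = [[0.75, 0.20], [0.25, 0.65]]
(I − A)⁻¹ = adj(I−A) / det(I−A) ≈
  [   1.7143     0.4571]
  [   0.5714     1.4857]
x = (I − A)⁻¹ d = adj(I−A)·d / det(I−A), with det(I−A) = 0.4375:
  x_1 = (0.75·100 + 0.20·220) / 0.4375 = 119.00 / 0.4375 = 272.000
  x_2 = (0.25·100 + 0.65·220) / 0.4375 = 168.00 / 0.4375 = 384.000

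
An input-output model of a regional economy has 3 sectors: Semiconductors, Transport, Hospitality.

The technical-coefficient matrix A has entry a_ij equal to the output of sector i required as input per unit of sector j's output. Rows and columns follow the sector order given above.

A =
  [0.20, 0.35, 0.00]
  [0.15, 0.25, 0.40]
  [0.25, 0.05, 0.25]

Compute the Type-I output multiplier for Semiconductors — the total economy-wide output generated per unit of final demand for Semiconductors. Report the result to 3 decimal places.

I − A =
  [   0.80    -0.35     0.00]
  [  -0.15     0.75    -0.40]
  [  -0.25    -0.05     0.75]
Cofactors of I−A, C_ij = (−1)^(i+j)·(minor ij) (rows/columns in the sector order above):
  C_11 = (0.75)(0.75) − (-0.40)(-0.05) = 0.5425
  C_12 = −[(-0.15)(0.75) − (-0.40)(-0.25)] = 0.2125
  C_13 = (-0.15)(-0.05) − (0.75)(-0.25) = 0.1950
  C_21 = −[(-0.35)(0.75) − (0.00)(-0.05)] = 0.2625
  C_22 = (0.80)(0.75) − (0.00)(-0.25) = 0.6000
  C_23 = −[(0.80)(-0.05) − (-0.35)(-0.25)] = 0.1275
  C_31 = (-0.35)(-0.40) − (0.00)(0.75) = 0.1400
  C_32 = −[(0.80)(-0.40) − (0.00)(-0.15)] = 0.3200
  C_33 = (0.80)(0.75) − (-0.35)(-0.15) = 0.5475
det(I−A) = Σ_j (I−A)_1j·C_1j = (0.80)(0.5425) + (-0.35)(0.2125) + (0.00)(0.1950) = 0.359625
adj(I−A) = Cᵀ =
  [ 0.5425   0.2625   0.1400]
  [ 0.2125   0.6000   0.3200]
  [ 0.1950   0.1275   0.5475]
(I − A)⁻¹ = adj(I−A) / det(I−A) ≈
  [   1.5085     0.7299     0.3893]
  [   0.5909     1.6684     0.8898]
  [   0.5422     0.3545     1.5224]
The output multiplier for sector j is the column-j sum of the Leontief inverse (I − A)⁻¹ = adj(I−A) / det(I−A).
Column 1 of adj(I−A): (0.5425, 0.2125, 0.1950); det(I−A) = 0.359625.
m_1 = (0.5425 + 0.2125 + 0.1950) / 0.359625 = 0.95 / 0.359625 ≈ 2.642.

m_1 = 2.642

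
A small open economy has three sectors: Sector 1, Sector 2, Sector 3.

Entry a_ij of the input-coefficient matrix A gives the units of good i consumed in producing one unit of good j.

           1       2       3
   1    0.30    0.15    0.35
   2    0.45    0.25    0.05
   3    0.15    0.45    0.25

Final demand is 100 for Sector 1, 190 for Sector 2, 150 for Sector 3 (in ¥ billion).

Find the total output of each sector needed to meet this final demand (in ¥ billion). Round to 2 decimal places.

I − A =
  [   0.70    -0.15    -0.35]
  [  -0.45     0.75    -0.05]
  [  -0.15    -0.45     0.75]
Cofactors of I−A, C_ij = (−1)^(i+j)·(minor ij) (rows/columns in the sector order above):
  C_11 = (0.75)(0.75) − (-0.05)(-0.45) = 0.5400
  C_12 = −[(-0.45)(0.75) − (-0.05)(-0.15)] = 0.3450
  C_13 = (-0.45)(-0.45) − (0.75)(-0.15) = 0.3150
  C_21 = −[(-0.15)(0.75) − (-0.35)(-0.45)] = 0.2700
  C_22 = (0.70)(0.75) − (-0.35)(-0.15) = 0.4725
  C_23 = −[(0.70)(-0.45) − (-0.15)(-0.15)] = 0.3375
  C_31 = (-0.15)(-0.05) − (-0.35)(0.75) = 0.2700
  C_32 = −[(0.70)(-0.05) − (-0.35)(-0.45)] = 0.1925
  C_33 = (0.70)(0.75) − (-0.15)(-0.45) = 0.4575
det(I−A) = Σ_j (I−A)_1j·C_1j = (0.70)(0.5400) + (-0.15)(0.3450) + (-0.35)(0.3150) = 0.2160
adj(I−A) = Cᵀ =
  [ 0.5400   0.2700   0.2700]
  [ 0.3450   0.4725   0.1925]
  [ 0.3150   0.3375   0.4575]
(I − A)⁻¹ = adj(I−A) / det(I−A) ≈
  [   2.5000     1.2500     1.2500]
  [   1.5972     2.1875     0.8912]
  [   1.4583     1.5625     2.1181]
x = (I − A)⁻¹ d = adj(I−A)·d / det(I−A), with det(I−A) = 0.2160:
  x_1 = (0.5400·100 + 0.2700·190 + 0.2700·150) / 0.2160 = 145.80 / 0.2160 = 675.00
  x_2 = (0.3450·100 + 0.4725·190 + 0.1925·150) / 0.2160 = 153.15 / 0.2160 ≈ 709.03
  x_3 = (0.3150·100 + 0.3375·190 + 0.4575·150) / 0.2160 = 164.25 / 0.2160 ≈ 760.42

x_1 = 675.00, x_2 = 709.03, x_3 = 760.42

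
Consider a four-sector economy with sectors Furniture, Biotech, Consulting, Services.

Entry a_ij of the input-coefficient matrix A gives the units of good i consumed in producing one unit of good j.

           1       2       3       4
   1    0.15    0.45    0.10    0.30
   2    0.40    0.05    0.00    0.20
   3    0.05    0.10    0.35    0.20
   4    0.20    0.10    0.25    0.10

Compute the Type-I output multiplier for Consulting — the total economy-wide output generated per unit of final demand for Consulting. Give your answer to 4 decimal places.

m_3 = 3.8224

I − A =
  [   0.85    -0.45    -0.10    -0.30]
  [  -0.40     0.95     0.00    -0.20]
  [  -0.05    -0.10     0.65    -0.20]
  [  -0.20    -0.10    -0.25     0.90]
Compute the cofactors C_ij = (−1)^(i+j)·(3×3 minor ij) of I−A; the adjugate is their transpose:
adj(I−A) = Cᵀ =
  [ 0.490250   0.278750   0.177250   0.264750]
  [ 0.242500   0.403500   0.112500   0.195500]
  [ 0.127750   0.127250   0.460750   0.173250]
  [ 0.171375   0.142125   0.179875   0.399125]
det(I−A) = Σ_j (I−A)_1j·C_1j = (0.85)(0.490250) + (-0.45)(0.242500) + (-0.10)(0.127750) + (-0.30)(0.171375) = 0.2434
(I − A)⁻¹ = adj(I−A) / det(I−A) ≈
  [   2.01417     1.14523     0.72823     1.08772]
  [   0.99630     1.65776     0.46220     0.80320]
  [   0.52486     0.52280     1.89297     0.71179]
  [   0.70409     0.58392     0.73901     1.63979]
The output multiplier for sector j is the column-j sum of the Leontief inverse (I − A)⁻¹ = adj(I−A) / det(I−A).
Column 3 of adj(I−A): (0.177250, 0.112500, 0.460750, 0.179875); det(I−A) = 0.2434.
m_3 = (0.177250 + 0.112500 + 0.460750 + 0.179875) / 0.2434 = 0.930375 / 0.2434 ≈ 3.8224.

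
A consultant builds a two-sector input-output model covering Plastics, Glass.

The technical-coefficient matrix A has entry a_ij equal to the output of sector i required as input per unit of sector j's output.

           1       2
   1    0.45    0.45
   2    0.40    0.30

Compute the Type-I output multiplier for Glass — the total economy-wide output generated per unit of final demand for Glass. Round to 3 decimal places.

m_2 = 4.878

I − A =
  [   0.55    -0.45]
  [  -0.40     0.70]
det(I−A) = (0.55)(0.70) − (-0.45)(-0.40) = 0.2050
adj(I−A) = [[0.70, 0.45], [0.40, 0.55]]
(I − A)⁻¹ = adj(I−A) / det(I−A) ≈
  [   3.4146     2.1951]
  [   1.9512     2.6829]
The output multiplier for sector j is the column-j sum of the Leontief inverse (I − A)⁻¹ = adj(I−A) / det(I−A).
Column 2 of adj(I−A): (0.45, 0.55); det(I−A) = 0.2050.
m_2 = (0.45 + 0.55) / 0.2050 = 1.00 / 0.2050 ≈ 4.878.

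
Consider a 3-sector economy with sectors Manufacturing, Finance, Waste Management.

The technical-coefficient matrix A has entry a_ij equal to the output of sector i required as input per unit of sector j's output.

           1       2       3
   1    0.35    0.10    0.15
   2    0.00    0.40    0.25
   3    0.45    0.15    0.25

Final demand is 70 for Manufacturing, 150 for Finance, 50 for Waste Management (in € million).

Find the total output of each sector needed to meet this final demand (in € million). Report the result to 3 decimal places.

I − A =
  [   0.65    -0.10    -0.15]
  [   0.00     0.60    -0.25]
  [  -0.45    -0.15     0.75]
Cofactors of I−A, C_ij = (−1)^(i+j)·(minor ij) (rows/columns in the sector order above):
  C_11 = (0.60)(0.75) − (-0.25)(-0.15) = 0.4125
  C_12 = −[(0.00)(0.75) − (-0.25)(-0.45)] = 0.1125
  C_13 = (0.00)(-0.15) − (0.60)(-0.45) = 0.2700
  C_21 = −[(-0.10)(0.75) − (-0.15)(-0.15)] = 0.0975
  C_22 = (0.65)(0.75) − (-0.15)(-0.45) = 0.4200
  C_23 = −[(0.65)(-0.15) − (-0.10)(-0.45)] = 0.1425
  C_31 = (-0.10)(-0.25) − (-0.15)(0.60) = 0.1150
  C_32 = −[(0.65)(-0.25) − (-0.15)(0.00)] = 0.1625
  C_33 = (0.65)(0.60) − (-0.10)(0.00) = 0.3900
det(I−A) = Σ_j (I−A)_1j·C_1j = (0.65)(0.4125) + (-0.10)(0.1125) + (-0.15)(0.2700) = 0.216375
adj(I−A) = Cᵀ =
  [ 0.4125   0.0975   0.1150]
  [ 0.1125   0.4200   0.1625]
  [ 0.2700   0.1425   0.3900]
(I − A)⁻¹ = adj(I−A) / det(I−A) ≈
  [   1.9064     0.4506     0.5315]
  [   0.5199     1.9411     0.7510]
  [   1.2478     0.6586     1.8024]
x = (I − A)⁻¹ d = adj(I−A)·d / det(I−A), with det(I−A) = 0.216375:
  x_1 = (0.4125·70 + 0.0975·150 + 0.1150·50) / 0.216375 = 49.25 / 0.216375 ≈ 227.614
  x_2 = (0.1125·70 + 0.4200·150 + 0.1625·50) / 0.216375 = 79.00 / 0.216375 ≈ 365.107
  x_3 = (0.2700·70 + 0.1425·150 + 0.3900·50) / 0.216375 = 59.775 / 0.216375 ≈ 276.256

x_1 = 227.614, x_2 = 365.107, x_3 = 276.256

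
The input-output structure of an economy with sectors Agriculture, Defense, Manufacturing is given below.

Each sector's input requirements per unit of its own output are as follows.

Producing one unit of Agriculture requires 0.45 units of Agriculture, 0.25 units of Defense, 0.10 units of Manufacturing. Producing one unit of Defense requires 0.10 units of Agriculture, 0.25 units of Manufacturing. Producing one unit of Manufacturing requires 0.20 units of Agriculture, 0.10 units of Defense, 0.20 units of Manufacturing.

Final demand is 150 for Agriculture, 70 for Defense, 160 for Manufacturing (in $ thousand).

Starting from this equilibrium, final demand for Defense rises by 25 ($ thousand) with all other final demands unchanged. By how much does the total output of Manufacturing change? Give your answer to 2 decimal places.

Δx_3 = 9.89

I − A =
  [   0.55    -0.10    -0.20]
  [  -0.25     1.00    -0.10]
  [  -0.10    -0.25     0.80]
Cofactors of I−A, C_ij = (−1)^(i+j)·(minor ij) (rows/columns in the sector order above):
  C_11 = (1.00)(0.80) − (-0.10)(-0.25) = 0.7750
  C_12 = −[(-0.25)(0.80) − (-0.10)(-0.10)] = 0.2100
  C_13 = (-0.25)(-0.25) − (1.00)(-0.10) = 0.1625
  C_21 = −[(-0.10)(0.80) − (-0.20)(-0.25)] = 0.1300
  C_22 = (0.55)(0.80) − (-0.20)(-0.10) = 0.4200
  C_23 = −[(0.55)(-0.25) − (-0.10)(-0.10)] = 0.1475
  C_31 = (-0.10)(-0.10) − (-0.20)(1.00) = 0.2100
  C_32 = −[(0.55)(-0.10) − (-0.20)(-0.25)] = 0.1050
  C_33 = (0.55)(1.00) − (-0.10)(-0.25) = 0.5250
det(I−A) = Σ_j (I−A)_1j·C_1j = (0.55)(0.7750) + (-0.10)(0.2100) + (-0.20)(0.1625) = 0.37275
adj(I−A) = Cᵀ =
  [ 0.7750   0.1300   0.2100]
  [ 0.2100   0.4200   0.1050]
  [ 0.1625   0.1475   0.5250]
(I − A)⁻¹ = adj(I−A) / det(I−A) ≈
  [   2.0791     0.3488     0.5634]
  [   0.5634     1.1268     0.2817]
  [   0.4359     0.3957     1.4085]
Δx = (I − A)⁻¹ Δd with Δd having +25 in the Defense component and 0 elsewhere.
So Δx_3 = L_32 · (+25), where L_32 = adj(I−A)_32 / det(I−A) = 0.1475 / 0.37275.
Δx_3 = 0.1475 × (+25) / 0.37275 = 3.6875 / 0.37275 ≈ 9.89.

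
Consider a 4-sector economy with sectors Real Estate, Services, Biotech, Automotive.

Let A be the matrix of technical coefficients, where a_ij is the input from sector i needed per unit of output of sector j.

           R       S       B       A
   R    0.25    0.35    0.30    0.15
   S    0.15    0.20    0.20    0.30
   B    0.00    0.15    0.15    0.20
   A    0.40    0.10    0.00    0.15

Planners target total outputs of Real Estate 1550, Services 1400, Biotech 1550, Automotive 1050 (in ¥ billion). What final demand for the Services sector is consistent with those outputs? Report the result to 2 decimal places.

I − A =
  [   0.75    -0.35    -0.30    -0.15]
  [  -0.15     0.80    -0.20    -0.30]
  [   0.00    -0.15     0.85    -0.20]
  [  -0.40    -0.10     0.00     0.85]
d = (I − A) x:
  d_R = (+0.75)·1550 + (-0.35)·1400 + (-0.30)·1550 + (-0.15)·1050 = 50.00
  d_S = (-0.15)·1550 + (+0.80)·1400 + (-0.20)·1550 + (-0.30)·1050 = 262.50
  d_B = (+0.00)·1550 + (-0.15)·1400 + (+0.85)·1550 + (-0.20)·1050 = 897.50
  d_A = (-0.40)·1550 + (-0.10)·1400 + (+0.00)·1550 + (+0.85)·1050 = 132.50

d_S = 262.50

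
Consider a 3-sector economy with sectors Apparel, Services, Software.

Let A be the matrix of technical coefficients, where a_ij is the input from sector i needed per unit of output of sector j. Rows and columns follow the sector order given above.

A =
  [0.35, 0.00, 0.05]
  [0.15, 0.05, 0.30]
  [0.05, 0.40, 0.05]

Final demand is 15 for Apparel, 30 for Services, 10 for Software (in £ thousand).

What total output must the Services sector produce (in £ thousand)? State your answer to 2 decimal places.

I − A =
  [   0.65     0.00    -0.05]
  [  -0.15     0.95    -0.30]
  [  -0.05    -0.40     0.95]
Cofactors of I−A, C_ij = (−1)^(i+j)·(minor ij) (rows/columns in the sector order above):
  C_11 = (0.95)(0.95) − (-0.30)(-0.40) = 0.7825
  C_12 = −[(-0.15)(0.95) − (-0.30)(-0.05)] = 0.1575
  C_13 = (-0.15)(-0.40) − (0.95)(-0.05) = 0.1075
  C_21 = −[(0.00)(0.95) − (-0.05)(-0.40)] = 0.0200
  C_22 = (0.65)(0.95) − (-0.05)(-0.05) = 0.6150
  C_23 = −[(0.65)(-0.40) − (0.00)(-0.05)] = 0.2600
  C_31 = (0.00)(-0.30) − (-0.05)(0.95) = 0.0475
  C_32 = −[(0.65)(-0.30) − (-0.05)(-0.15)] = 0.2025
  C_33 = (0.65)(0.95) − (0.00)(-0.15) = 0.6175
det(I−A) = Σ_j (I−A)_1j·C_1j = (0.65)(0.7825) + (0.00)(0.1575) + (-0.05)(0.1075) = 0.50325
adj(I−A) = Cᵀ =
  [ 0.7825   0.0200   0.0475]
  [ 0.1575   0.6150   0.2025]
  [ 0.1075   0.2600   0.6175]
(I − A)⁻¹ = adj(I−A) / det(I−A) ≈
  [   1.5549     0.0397     0.0944]
  [   0.3130     1.2221     0.4024]
  [   0.2136     0.5166     1.2270]
x = (I − A)⁻¹ d = adj(I−A)·d / det(I−A), with det(I−A) = 0.50325:
  x_1 = (0.7825·15 + 0.0200·30 + 0.0475·10) / 0.50325 = 12.8125 / 0.50325 ≈ 25.46
  x_2 = (0.1575·15 + 0.6150·30 + 0.2025·10) / 0.50325 = 22.8375 / 0.50325 ≈ 45.38
  x_3 = (0.1075·15 + 0.2600·30 + 0.6175·10) / 0.50325 = 15.5875 / 0.50325 ≈ 30.97

x_2 = 45.38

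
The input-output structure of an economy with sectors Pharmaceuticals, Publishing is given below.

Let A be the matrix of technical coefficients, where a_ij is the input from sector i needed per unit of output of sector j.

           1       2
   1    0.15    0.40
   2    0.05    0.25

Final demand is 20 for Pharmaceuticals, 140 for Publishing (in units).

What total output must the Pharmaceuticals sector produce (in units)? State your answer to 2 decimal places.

x_1 = 114.98

I − A =
  [   0.85    -0.40]
  [  -0.05     0.75]
det(I−A) = (0.85)(0.75) − (-0.40)(-0.05) = 0.6175
adj(I−A) = [[0.75, 0.40], [0.05, 0.85]]
(I − A)⁻¹ = adj(I−A) / det(I−A) ≈
  [   1.2146     0.6478]
  [   0.0810     1.3765]
x = (I − A)⁻¹ d = adj(I−A)·d / det(I−A), with det(I−A) = 0.6175:
  x_1 = (0.75·20 + 0.40·140) / 0.6175 = 71.00 / 0.6175 ≈ 114.98
  x_2 = (0.05·20 + 0.85·140) / 0.6175 = 120.00 / 0.6175 ≈ 194.33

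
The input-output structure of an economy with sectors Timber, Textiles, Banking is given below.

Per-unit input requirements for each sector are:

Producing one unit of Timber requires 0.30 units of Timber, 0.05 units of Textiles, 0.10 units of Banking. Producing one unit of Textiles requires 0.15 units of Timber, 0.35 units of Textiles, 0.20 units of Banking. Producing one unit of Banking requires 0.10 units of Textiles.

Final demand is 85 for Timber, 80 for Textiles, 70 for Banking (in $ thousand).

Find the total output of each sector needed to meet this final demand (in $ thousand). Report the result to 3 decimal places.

I − A =
  [   0.70    -0.15     0.00]
  [  -0.05     0.65    -0.10]
  [  -0.10    -0.20     1.00]
Cofactors of I−A, C_ij = (−1)^(i+j)·(minor ij) (rows/columns in the sector order above):
  C_11 = (0.65)(1.00) − (-0.10)(-0.20) = 0.6300
  C_12 = −[(-0.05)(1.00) − (-0.10)(-0.10)] = 0.0600
  C_13 = (-0.05)(-0.20) − (0.65)(-0.10) = 0.0750
  C_21 = −[(-0.15)(1.00) − (0.00)(-0.20)] = 0.1500
  C_22 = (0.70)(1.00) − (0.00)(-0.10) = 0.7000
  C_23 = −[(0.70)(-0.20) − (-0.15)(-0.10)] = 0.1550
  C_31 = (-0.15)(-0.10) − (0.00)(0.65) = 0.0150
  C_32 = −[(0.70)(-0.10) − (0.00)(-0.05)] = 0.0700
  C_33 = (0.70)(0.65) − (-0.15)(-0.05) = 0.4475
det(I−A) = Σ_j (I−A)_1j·C_1j = (0.70)(0.6300) + (-0.15)(0.0600) + (0.00)(0.0750) = 0.4320
adj(I−A) = Cᵀ =
  [ 0.6300   0.1500   0.0150]
  [ 0.0600   0.7000   0.0700]
  [ 0.0750   0.1550   0.4475]
(I − A)⁻¹ = adj(I−A) / det(I−A) ≈
  [   1.4583     0.3472     0.0347]
  [   0.1389     1.6204     0.1620]
  [   0.1736     0.3588     1.0359]
x = (I − A)⁻¹ d = adj(I−A)·d / det(I−A), with det(I−A) = 0.4320:
  x_1 = (0.6300·85 + 0.1500·80 + 0.0150·70) / 0.4320 = 66.60 / 0.4320 ≈ 154.167
  x_2 = (0.0600·85 + 0.7000·80 + 0.0700·70) / 0.4320 = 66.00 / 0.4320 ≈ 152.778
  x_3 = (0.0750·85 + 0.1550·80 + 0.4475·70) / 0.4320 = 50.10 / 0.4320 ≈ 115.972

x_1 = 154.167, x_2 = 152.778, x_3 = 115.972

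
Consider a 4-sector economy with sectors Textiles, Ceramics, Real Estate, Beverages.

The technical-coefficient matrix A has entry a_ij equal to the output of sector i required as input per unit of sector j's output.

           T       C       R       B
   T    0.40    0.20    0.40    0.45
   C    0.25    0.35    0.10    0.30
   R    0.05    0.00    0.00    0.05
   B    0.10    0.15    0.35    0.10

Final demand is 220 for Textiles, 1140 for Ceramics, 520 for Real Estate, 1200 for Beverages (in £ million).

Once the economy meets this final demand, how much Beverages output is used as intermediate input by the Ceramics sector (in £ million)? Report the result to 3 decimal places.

I − A =
  [   0.60    -0.20    -0.40    -0.45]
  [  -0.25     0.65    -0.10    -0.30]
  [  -0.05     0.00     1.00    -0.05]
  [  -0.10    -0.15    -0.35     0.90]
Compute the cofactors C_ij = (−1)^(i+j)·(3×3 minor ij) of I−A; the adjugate is their transpose:
adj(I−A) = Cᵀ =
  [ 0.527875   0.247000   0.364125   0.366500]
  [ 0.260875   0.456625   0.253875   0.296750]
  [ 0.032125   0.017875   0.226875   0.034625]
  [ 0.114625   0.110500   0.171000   0.326000]
det(I−A) = Σ_j (I−A)_1j·C_1j = (0.60)(0.527875) + (-0.20)(0.260875) + (-0.40)(0.032125) + (-0.45)(0.114625) = 0.20011875
(I − A)⁻¹ = adj(I−A) / det(I−A) ≈
  [   2.6378     1.2343     1.8195     1.8314]
  [   1.3036     2.2818     1.2686     1.4829]
  [   0.1605     0.0893     1.1337     0.1730]
  [   0.5728     0.5522     0.8545     1.6290]
First solve x = (I − A)⁻¹ d = adj(I−A)·d / det(I−A); in particular x_C = (0.260875·220 + 0.456625·1140 + 0.253875·520 + 0.296750·1200) / 0.20011875 = 1066.06 / 0.20011875 ≈ 5327.13701.
Intermediate flow from B to C: z_BC = a_BC · x_C = 0.15 × 1066.06 / 0.20011875 = 159.909 / 0.20011875 ≈ 799.071.

z_BC = 799.071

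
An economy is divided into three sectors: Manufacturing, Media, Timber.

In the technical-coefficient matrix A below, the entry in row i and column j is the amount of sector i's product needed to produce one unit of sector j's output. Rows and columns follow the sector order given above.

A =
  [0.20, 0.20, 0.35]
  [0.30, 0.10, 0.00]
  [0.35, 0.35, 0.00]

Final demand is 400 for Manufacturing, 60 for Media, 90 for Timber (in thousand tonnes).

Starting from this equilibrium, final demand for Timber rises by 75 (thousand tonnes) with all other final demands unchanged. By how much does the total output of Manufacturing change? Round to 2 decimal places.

I − A =
  [   0.80    -0.20    -0.35]
  [  -0.30     0.90     0.00]
  [  -0.35    -0.35     1.00]
Cofactors of I−A, C_ij = (−1)^(i+j)·(minor ij) (rows/columns in the sector order above):
  C_11 = (0.90)(1.00) − (0.00)(-0.35) = 0.9000
  C_12 = −[(-0.30)(1.00) − (0.00)(-0.35)] = 0.3000
  C_13 = (-0.30)(-0.35) − (0.90)(-0.35) = 0.4200
  C_21 = −[(-0.20)(1.00) − (-0.35)(-0.35)] = 0.3225
  C_22 = (0.80)(1.00) − (-0.35)(-0.35) = 0.6775
  C_23 = −[(0.80)(-0.35) − (-0.20)(-0.35)] = 0.3500
  C_31 = (-0.20)(0.00) − (-0.35)(0.90) = 0.3150
  C_32 = −[(0.80)(0.00) − (-0.35)(-0.30)] = 0.1050
  C_33 = (0.80)(0.90) − (-0.20)(-0.30) = 0.6600
det(I−A) = Σ_j (I−A)_1j·C_1j = (0.80)(0.9000) + (-0.20)(0.3000) + (-0.35)(0.4200) = 0.5130
adj(I−A) = Cᵀ =
  [ 0.9000   0.3225   0.3150]
  [ 0.3000   0.6775   0.1050]
  [ 0.4200   0.3500   0.6600]
(I − A)⁻¹ = adj(I−A) / det(I−A) ≈
  [   1.7544     0.6287     0.6140]
  [   0.5848     1.3207     0.2047]
  [   0.8187     0.6823     1.2865]
Δx = (I − A)⁻¹ Δd with Δd having +75 in the Timber component and 0 elsewhere.
So Δx_1 = L_13 · (+75), where L_13 = adj(I−A)_13 / det(I−A) = 0.3150 / 0.5130.
Δx_1 = 0.3150 × (+75) / 0.5130 = 23.625 / 0.5130 ≈ 46.05.

Δx_1 = 46.05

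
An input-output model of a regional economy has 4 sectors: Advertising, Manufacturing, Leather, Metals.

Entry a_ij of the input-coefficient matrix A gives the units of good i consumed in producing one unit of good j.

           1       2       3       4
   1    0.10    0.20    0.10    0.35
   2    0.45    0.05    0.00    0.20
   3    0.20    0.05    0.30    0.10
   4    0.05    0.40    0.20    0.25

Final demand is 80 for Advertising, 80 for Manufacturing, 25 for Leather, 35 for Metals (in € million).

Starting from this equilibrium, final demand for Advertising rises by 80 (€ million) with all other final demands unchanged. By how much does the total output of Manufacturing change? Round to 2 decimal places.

Δx_2 = 79.48

I − A =
  [   0.90    -0.20    -0.10    -0.35]
  [  -0.45     0.95     0.00    -0.20]
  [  -0.20    -0.05     0.70    -0.10]
  [  -0.05    -0.40    -0.20     0.75]
Compute the cofactors C_ij = (−1)^(i+j)·(3×3 minor ij) of I−A; the adjugate is their transpose:
adj(I−A) = Cᵀ =
  [ 0.421750   0.210250   0.137750   0.271250]
  [ 0.242250   0.412750   0.102250   0.236750]
  [ 0.166625   0.127875   0.420125   0.167875]
  [ 0.201750   0.268250   0.175750   0.514250]
det(I−A) = Σ_j (I−A)_1j·C_1j = (0.90)(0.421750) + (-0.20)(0.242250) + (-0.10)(0.166625) + (-0.35)(0.201750) = 0.24385
(I − A)⁻¹ = adj(I−A) / det(I−A) ≈
  [   1.7295     0.8622     0.5649     1.1124]
  [   0.9934     1.6926     0.4193     0.9709]
  [   0.6833     0.5244     1.7229     0.6884]
  [   0.8274     1.1001     0.7207     2.1089]
Δx = (I − A)⁻¹ Δd with Δd having +80 in the Advertising component and 0 elsewhere.
So Δx_2 = L_21 · (+80), where L_21 = adj(I−A)_21 / det(I−A) = 0.242250 / 0.24385.
Δx_2 = 0.242250 × (+80) / 0.24385 = 19.38 / 0.24385 ≈ 79.48.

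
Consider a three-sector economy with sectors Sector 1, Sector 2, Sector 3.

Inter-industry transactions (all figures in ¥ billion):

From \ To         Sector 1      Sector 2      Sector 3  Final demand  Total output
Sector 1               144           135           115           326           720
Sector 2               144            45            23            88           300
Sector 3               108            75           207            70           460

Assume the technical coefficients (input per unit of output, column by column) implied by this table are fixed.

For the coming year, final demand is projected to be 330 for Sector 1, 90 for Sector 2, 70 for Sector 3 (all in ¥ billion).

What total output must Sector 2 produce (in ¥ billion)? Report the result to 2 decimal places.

Technical coefficients a_ij = z_ij / X_j:
  a_11 = 144/720 = 0.20, a_21 = 144/720 = 0.20, a_31 = 108/720 = 0.15
  a_12 = 135/300 = 0.45, a_22 = 45/300 = 0.15, a_32 = 75/300 = 0.25
  a_13 = 115/460 = 0.25, a_23 = 23/460 = 0.05, a_33 = 207/460 = 0.45
I − A =
  [   0.80    -0.45    -0.25]
  [  -0.20     0.85    -0.05]
  [  -0.15    -0.25     0.55]
Cofactors of I−A, C_ij = (−1)^(i+j)·(minor ij) (rows/columns in the sector order above):
  C_11 = (0.85)(0.55) − (-0.05)(-0.25) = 0.4550
  C_12 = −[(-0.20)(0.55) − (-0.05)(-0.15)] = 0.1175
  C_13 = (-0.20)(-0.25) − (0.85)(-0.15) = 0.1775
  C_21 = −[(-0.45)(0.55) − (-0.25)(-0.25)] = 0.3100
  C_22 = (0.80)(0.55) − (-0.25)(-0.15) = 0.4025
  C_23 = −[(0.80)(-0.25) − (-0.45)(-0.15)] = 0.2675
  C_31 = (-0.45)(-0.05) − (-0.25)(0.85) = 0.2350
  C_32 = −[(0.80)(-0.05) − (-0.25)(-0.20)] = 0.0900
  C_33 = (0.80)(0.85) − (-0.45)(-0.20) = 0.5900
det(I−A) = Σ_j (I−A)_1j·C_1j = (0.80)(0.4550) + (-0.45)(0.1175) + (-0.25)(0.1775) = 0.26675
adj(I−A) = Cᵀ =
  [ 0.4550   0.3100   0.2350]
  [ 0.1175   0.4025   0.0900]
  [ 0.1775   0.2675   0.5900]
(I − A)⁻¹ = adj(I−A) / det(I−A) ≈
  [   1.7057     1.1621     0.8810]
  [   0.4405     1.5089     0.3374]
  [   0.6654     1.0028     2.2118]
x = (I − A)⁻¹ d = adj(I−A)·d / det(I−A), with det(I−A) = 0.26675:
  x_1 = (0.4550·330 + 0.3100·90 + 0.2350·70) / 0.26675 = 194.50 / 0.26675 ≈ 729.15
  x_2 = (0.1175·330 + 0.4025·90 + 0.0900·70) / 0.26675 = 81.30 / 0.26675 ≈ 304.78
  x_3 = (0.1775·330 + 0.2675·90 + 0.5900·70) / 0.26675 = 123.95 / 0.26675 ≈ 464.67

x_2 = 304.78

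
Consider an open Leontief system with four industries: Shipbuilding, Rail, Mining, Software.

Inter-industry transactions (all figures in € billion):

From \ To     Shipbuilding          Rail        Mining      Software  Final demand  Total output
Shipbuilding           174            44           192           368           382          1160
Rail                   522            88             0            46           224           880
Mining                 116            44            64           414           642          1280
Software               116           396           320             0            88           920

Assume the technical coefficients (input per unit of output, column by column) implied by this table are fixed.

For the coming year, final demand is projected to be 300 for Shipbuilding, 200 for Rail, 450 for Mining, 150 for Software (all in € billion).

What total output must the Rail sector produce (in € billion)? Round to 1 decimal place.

x_2 = 754.7

Technical coefficients a_ij = z_ij / X_j:
  a_11 = 174/1160 = 0.15, a_21 = 522/1160 = 0.45, a_31 = 116/1160 = 0.10, a_41 = 116/1160 = 0.10
  a_12 = 44/880 = 0.05, a_22 = 88/880 = 0.10, a_32 = 44/880 = 0.05, a_42 = 396/880 = 0.45
  a_13 = 192/1280 = 0.15, a_23 = 0/1280 = 0.00, a_33 = 64/1280 = 0.05, a_43 = 320/1280 = 0.25
  a_14 = 368/920 = 0.40, a_24 = 46/920 = 0.05, a_34 = 414/920 = 0.45, a_44 = 0/920 = 0.00
I − A =
  [   0.85    -0.05    -0.15    -0.40]
  [  -0.45     0.90     0.00    -0.05]
  [  -0.10    -0.05     0.95    -0.45]
  [  -0.10    -0.45    -0.25     1.00]
Compute the cofactors C_ij = (−1)^(i+j)·(3×3 minor ij) of I−A; the adjugate is their transpose:
adj(I−A) = Cᵀ =
  [ 0.731750   0.255750   0.222250   0.405500]
  [ 0.382875   0.642125   0.123875   0.241000]
  [ 0.242125   0.237875   0.606125   0.381500]
  [ 0.306000   0.374000   0.229500   0.688500]
det(I−A) = Σ_j (I−A)_1j·C_1j = (0.85)(0.731750) + (-0.05)(0.382875) + (-0.15)(0.242125) + (-0.40)(0.306000) = 0.444125
(I − A)⁻¹ = adj(I−A) / det(I−A) ≈
  [   1.6476     0.5759     0.5004     0.9130]
  [   0.8621     1.4458     0.2789     0.5426]
  [   0.5452     0.5356     1.3648     0.8590]
  [   0.6890     0.8421     0.5167     1.5502]
x = (I − A)⁻¹ d = adj(I−A)·d / det(I−A), with det(I−A) = 0.444125:
  x_1 = (0.731750·300 + 0.255750·200 + 0.222250·450 + 0.405500·150) / 0.444125 = 431.5125 / 0.444125 ≈ 971.6
  x_2 = (0.382875·300 + 0.642125·200 + 0.123875·450 + 0.241000·150) / 0.444125 = 335.18125 / 0.444125 ≈ 754.7
  x_3 = (0.242125·300 + 0.237875·200 + 0.606125·450 + 0.381500·150) / 0.444125 = 450.19375 / 0.444125 ≈ 1013.7
  x_4 = (0.306000·300 + 0.374000·200 + 0.229500·450 + 0.688500·150) / 0.444125 = 373.15 / 0.444125 ≈ 840.2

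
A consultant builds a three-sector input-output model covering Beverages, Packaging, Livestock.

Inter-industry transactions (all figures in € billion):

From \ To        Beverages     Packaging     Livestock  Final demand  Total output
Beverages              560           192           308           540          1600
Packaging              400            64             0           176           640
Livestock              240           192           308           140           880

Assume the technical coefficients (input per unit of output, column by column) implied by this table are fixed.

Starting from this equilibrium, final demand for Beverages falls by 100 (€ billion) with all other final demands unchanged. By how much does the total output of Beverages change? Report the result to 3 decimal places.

Technical coefficients a_ij = z_ij / X_j:
  a_11 = 560/1600 = 0.35, a_21 = 400/1600 = 0.25, a_31 = 240/1600 = 0.15
  a_12 = 192/640 = 0.30, a_22 = 64/640 = 0.10, a_32 = 192/640 = 0.30
  a_13 = 308/880 = 0.35, a_23 = 0/880 = 0.00, a_33 = 308/880 = 0.35
I − A =
  [   0.65    -0.30    -0.35]
  [  -0.25     0.90     0.00]
  [  -0.15    -0.30     0.65]
Cofactors of I−A, C_ij = (−1)^(i+j)·(minor ij) (rows/columns in the sector order above):
  C_11 = (0.90)(0.65) − (0.00)(-0.30) = 0.5850
  C_12 = −[(-0.25)(0.65) − (0.00)(-0.15)] = 0.1625
  C_13 = (-0.25)(-0.30) − (0.90)(-0.15) = 0.2100
  C_21 = −[(-0.30)(0.65) − (-0.35)(-0.30)] = 0.3000
  C_22 = (0.65)(0.65) − (-0.35)(-0.15) = 0.3700
  C_23 = −[(0.65)(-0.30) − (-0.30)(-0.15)] = 0.2400
  C_31 = (-0.30)(0.00) − (-0.35)(0.90) = 0.3150
  C_32 = −[(0.65)(0.00) − (-0.35)(-0.25)] = 0.0875
  C_33 = (0.65)(0.90) − (-0.30)(-0.25) = 0.5100
det(I−A) = Σ_j (I−A)_1j·C_1j = (0.65)(0.5850) + (-0.30)(0.1625) + (-0.35)(0.2100) = 0.2580
adj(I−A) = Cᵀ =
  [ 0.5850   0.3000   0.3150]
  [ 0.1625   0.3700   0.0875]
  [ 0.2100   0.2400   0.5100]
(I − A)⁻¹ = adj(I−A) / det(I−A) ≈
  [   2.2674     1.1628     1.2209]
  [   0.6298     1.4341     0.3391]
  [   0.8140     0.9302     1.9767]
Δx = (I − A)⁻¹ Δd with Δd having -100 in the Beverages component and 0 elsewhere.
So Δx_1 = L_11 · (-100), where L_11 = adj(I−A)_11 / det(I−A) = 0.5850 / 0.2580.
Δx_1 = 0.5850 × (-100) / 0.2580 = -58.50 / 0.2580 ≈ -226.744.

Δx_1 = -226.744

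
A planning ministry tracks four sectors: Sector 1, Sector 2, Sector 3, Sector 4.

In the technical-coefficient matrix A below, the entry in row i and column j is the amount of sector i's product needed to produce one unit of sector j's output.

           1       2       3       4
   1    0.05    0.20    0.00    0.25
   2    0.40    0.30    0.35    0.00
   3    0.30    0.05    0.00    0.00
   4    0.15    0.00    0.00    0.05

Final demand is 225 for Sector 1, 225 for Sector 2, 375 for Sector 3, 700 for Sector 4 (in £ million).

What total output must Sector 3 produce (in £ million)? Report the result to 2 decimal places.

x_3 = 628.08

I − A =
  [   0.95    -0.20     0.00    -0.25]
  [  -0.40     0.70    -0.35     0.00]
  [  -0.30    -0.05     1.00     0.00]
  [  -0.15     0.00     0.00     0.95]
Compute the cofactors C_ij = (−1)^(i+j)·(3×3 minor ij) of I−A; the adjugate is their transpose:
adj(I−A) = Cᵀ =
  [ 0.648375   0.190000   0.066500   0.170625]
  [ 0.479750   0.865000   0.302750   0.126250]
  [ 0.218500   0.100250   0.529500   0.057500]
  [ 0.102375   0.030000   0.010500   0.547375]
det(I−A) = Σ_j (I−A)_1j·C_1j = (0.95)(0.648375) + (-0.20)(0.479750) + (0.00)(0.218500) + (-0.25)(0.102375) = 0.4944125
(I − A)⁻¹ = adj(I−A) / det(I−A) ≈
  [   1.3114     0.3843     0.1345     0.3451]
  [   0.9703     1.7496     0.6123     0.2554]
  [   0.4419     0.2028     1.0710     0.1163]
  [   0.2071     0.0607     0.0212     1.1071]
x = (I − A)⁻¹ d = adj(I−A)·d / det(I−A), with det(I−A) = 0.4944125:
  x_1 = (0.648375·225 + 0.190000·225 + 0.066500·375 + 0.170625·700) / 0.4944125 = 333.009375 / 0.4944125 ≈ 673.55
  x_2 = (0.479750·225 + 0.865000·225 + 0.302750·375 + 0.126250·700) / 0.4944125 = 504.475 / 0.4944125 ≈ 1020.35
  x_3 = (0.218500·225 + 0.100250·225 + 0.529500·375 + 0.057500·700) / 0.4944125 = 310.53125 / 0.4944125 ≈ 628.08
  x_4 = (0.102375·225 + 0.030000·225 + 0.010500·375 + 0.547375·700) / 0.4944125 = 416.884375 / 0.4944125 ≈ 843.19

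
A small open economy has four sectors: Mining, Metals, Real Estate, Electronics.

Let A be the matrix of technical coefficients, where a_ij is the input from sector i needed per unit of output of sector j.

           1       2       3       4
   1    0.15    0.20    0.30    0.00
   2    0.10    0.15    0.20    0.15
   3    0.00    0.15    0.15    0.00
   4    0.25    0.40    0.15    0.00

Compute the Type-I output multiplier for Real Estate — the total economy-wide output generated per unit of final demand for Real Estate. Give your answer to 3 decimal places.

I − A =
  [   0.85    -0.20    -0.30     0.00]
  [  -0.10     0.85    -0.20    -0.15]
  [   0.00    -0.15     0.85     0.00]
  [  -0.25    -0.40    -0.15     1.00]
Compute the cofactors C_ij = (−1)^(i+j)·(3×3 minor ij) of I−A; the adjugate is their transpose:
adj(I−A) = Cᵀ =
  [ 0.638125   0.215000   0.281500   0.032250]
  [ 0.116875   0.722500   0.230375   0.108375]
  [ 0.020625   0.127500   0.644000   0.019125]
  [ 0.209375   0.361875   0.259125   0.567125]
det(I−A) = Σ_j (I−A)_1j·C_1j = (0.85)(0.638125) + (-0.20)(0.116875) + (-0.30)(0.020625) + (0.00)(0.209375) = 0.51284375
(I − A)⁻¹ = adj(I−A) / det(I−A) ≈
  [   1.2443     0.4192     0.5489     0.0629]
  [   0.2279     1.4088     0.4492     0.2113]
  [   0.0402     0.2486     1.2557     0.0373]
  [   0.4083     0.7056     0.5053     1.1058]
The output multiplier for sector j is the column-j sum of the Leontief inverse (I − A)⁻¹ = adj(I−A) / det(I−A).
Column 3 of adj(I−A): (0.281500, 0.230375, 0.644000, 0.259125); det(I−A) = 0.51284375.
m_3 = (0.281500 + 0.230375 + 0.644000 + 0.259125) / 0.51284375 = 1.415 / 0.51284375 ≈ 2.759.

m_3 = 2.759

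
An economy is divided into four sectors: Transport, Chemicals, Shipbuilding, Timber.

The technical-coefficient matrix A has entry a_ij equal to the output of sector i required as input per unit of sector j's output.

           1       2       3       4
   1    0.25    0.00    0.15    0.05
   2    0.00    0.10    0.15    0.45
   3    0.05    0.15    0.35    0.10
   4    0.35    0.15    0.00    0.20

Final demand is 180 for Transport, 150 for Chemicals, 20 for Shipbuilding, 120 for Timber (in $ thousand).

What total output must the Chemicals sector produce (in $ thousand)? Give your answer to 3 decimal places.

I − A =
  [   0.75     0.00    -0.15    -0.05]
  [   0.00     0.90    -0.15    -0.45]
  [  -0.05    -0.15     0.65    -0.10]
  [  -0.35    -0.15     0.00     0.80]
Compute the cofactors C_ij = (−1)^(i+j)·(3×3 minor ij) of I−A; the adjugate is their transpose:
adj(I−A) = Cᵀ =
  [ 0.403875   0.025125   0.099000   0.051750]
  [ 0.113625   0.367375   0.111000   0.227625]
  [ 0.087750   0.099000   0.473625   0.120375]
  [ 0.198000   0.079875   0.064125   0.415125]
det(I−A) = Σ_j (I−A)_1j·C_1j = (0.75)(0.403875) + (0.00)(0.113625) + (-0.15)(0.087750) + (-0.05)(0.198000) = 0.27984375
(I − A)⁻¹ = adj(I−A) / det(I−A) ≈
  [   1.4432     0.0898     0.3538     0.1849]
  [   0.4060     1.3128     0.3966     0.8134]
  [   0.3136     0.3538     1.6925     0.4302]
  [   0.7075     0.2854     0.2291     1.4834]
x = (I − A)⁻¹ d = adj(I−A)·d / det(I−A), with det(I−A) = 0.27984375:
  x_1 = (0.403875·180 + 0.025125·150 + 0.099000·20 + 0.051750·120) / 0.27984375 = 84.65625 / 0.27984375 ≈ 302.513
  x_2 = (0.113625·180 + 0.367375·150 + 0.111000·20 + 0.227625·120) / 0.27984375 = 105.09375 / 0.27984375 ≈ 375.544
  x_3 = (0.087750·180 + 0.099000·150 + 0.473625·20 + 0.120375·120) / 0.27984375 = 54.5625 / 0.27984375 ≈ 194.975
  x_4 = (0.198000·180 + 0.079875·150 + 0.064125·20 + 0.415125·120) / 0.27984375 = 98.71875 / 0.27984375 ≈ 352.764

x_2 = 375.544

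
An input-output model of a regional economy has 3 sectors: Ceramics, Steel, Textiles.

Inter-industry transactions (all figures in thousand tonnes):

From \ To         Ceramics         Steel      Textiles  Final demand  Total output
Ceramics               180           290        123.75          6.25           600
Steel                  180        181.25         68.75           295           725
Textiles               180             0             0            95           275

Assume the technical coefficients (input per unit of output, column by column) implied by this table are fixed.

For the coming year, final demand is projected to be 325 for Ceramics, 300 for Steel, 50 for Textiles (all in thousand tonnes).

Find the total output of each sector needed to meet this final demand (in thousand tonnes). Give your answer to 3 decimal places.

x_C = 1408.676, x_S = 1121.005, x_T = 472.603

Technical coefficients a_ij = z_ij / X_j:
  a_CC = 180/600 = 0.30, a_SC = 180/600 = 0.30, a_TC = 180/600 = 0.30
  a_CS = 290/725 = 0.40, a_SS = 181.25/725 = 0.25, a_TS = 0/725 = 0.00
  a_CT = 123.75/275 = 0.45, a_ST = 68.75/275 = 0.25, a_TT = 0/275 = 0.00
I − A =
  [   0.70    -0.40    -0.45]
  [  -0.30     0.75    -0.25]
  [  -0.30     0.00     1.00]
Cofactors of I−A, C_ij = (−1)^(i+j)·(minor ij) (rows/columns in the sector order above):
  C_11 = (0.75)(1.00) − (-0.25)(0.00) = 0.7500
  C_12 = −[(-0.30)(1.00) − (-0.25)(-0.30)] = 0.3750
  C_13 = (-0.30)(0.00) − (0.75)(-0.30) = 0.2250
  C_21 = −[(-0.40)(1.00) − (-0.45)(0.00)] = 0.4000
  C_22 = (0.70)(1.00) − (-0.45)(-0.30) = 0.5650
  C_23 = −[(0.70)(0.00) − (-0.40)(-0.30)] = 0.1200
  C_31 = (-0.40)(-0.25) − (-0.45)(0.75) = 0.4375
  C_32 = −[(0.70)(-0.25) − (-0.45)(-0.30)] = 0.3100
  C_33 = (0.70)(0.75) − (-0.40)(-0.30) = 0.4050
det(I−A) = Σ_j (I−A)_1j·C_1j = (0.70)(0.7500) + (-0.40)(0.3750) + (-0.45)(0.2250) = 0.27375
adj(I−A) = Cᵀ =
  [ 0.7500   0.4000   0.4375]
  [ 0.3750   0.5650   0.3100]
  [ 0.2250   0.1200   0.4050]
(I − A)⁻¹ = adj(I−A) / det(I−A) ≈
  [   2.7397     1.4612     1.5982]
  [   1.3699     2.0639     1.1324]
  [   0.8219     0.4384     1.4795]
x = (I − A)⁻¹ d = adj(I−A)·d / det(I−A), with det(I−A) = 0.27375:
  x_C = (0.7500·325 + 0.4000·300 + 0.4375·50) / 0.27375 = 385.625 / 0.27375 ≈ 1408.676
  x_S = (0.3750·325 + 0.5650·300 + 0.3100·50) / 0.27375 = 306.875 / 0.27375 ≈ 1121.005
  x_T = (0.2250·325 + 0.1200·300 + 0.4050·50) / 0.27375 = 129.375 / 0.27375 ≈ 472.603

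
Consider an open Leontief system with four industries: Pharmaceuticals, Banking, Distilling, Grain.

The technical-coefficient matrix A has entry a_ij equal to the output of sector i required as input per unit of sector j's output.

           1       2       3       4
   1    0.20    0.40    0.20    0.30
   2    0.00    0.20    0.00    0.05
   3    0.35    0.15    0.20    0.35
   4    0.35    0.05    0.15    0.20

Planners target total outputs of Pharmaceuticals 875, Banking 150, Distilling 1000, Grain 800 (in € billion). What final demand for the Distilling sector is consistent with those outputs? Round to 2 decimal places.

d_3 = 191.25

I − A =
  [   0.80    -0.40    -0.20    -0.30]
  [   0.00     0.80     0.00    -0.05]
  [  -0.35    -0.15     0.80    -0.35]
  [  -0.35    -0.05    -0.15     0.80]
d = (I − A) x:
  d_1 = (+0.80)·875 + (-0.40)·150 + (-0.20)·1000 + (-0.30)·800 = 200.00
  d_2 = (+0.00)·875 + (+0.80)·150 + (+0.00)·1000 + (-0.05)·800 = 80.00
  d_3 = (-0.35)·875 + (-0.15)·150 + (+0.80)·1000 + (-0.35)·800 = 191.25
  d_4 = (-0.35)·875 + (-0.05)·150 + (-0.15)·1000 + (+0.80)·800 = 176.25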